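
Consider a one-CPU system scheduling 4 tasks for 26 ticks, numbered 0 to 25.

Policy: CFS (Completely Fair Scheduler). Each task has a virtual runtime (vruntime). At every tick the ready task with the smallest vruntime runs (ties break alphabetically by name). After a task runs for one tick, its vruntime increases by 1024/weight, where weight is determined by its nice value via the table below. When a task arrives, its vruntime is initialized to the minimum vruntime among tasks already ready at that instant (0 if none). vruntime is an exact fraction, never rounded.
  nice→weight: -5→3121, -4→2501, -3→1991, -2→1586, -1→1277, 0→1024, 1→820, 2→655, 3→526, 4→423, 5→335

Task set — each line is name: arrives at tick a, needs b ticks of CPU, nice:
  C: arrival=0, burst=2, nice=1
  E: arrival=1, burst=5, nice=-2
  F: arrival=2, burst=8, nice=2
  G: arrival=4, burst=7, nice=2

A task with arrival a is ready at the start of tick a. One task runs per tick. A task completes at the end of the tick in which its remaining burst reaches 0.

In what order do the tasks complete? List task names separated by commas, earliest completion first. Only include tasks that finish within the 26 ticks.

completion order = C, E, G, F

t=0: vr[C=0] → run C
t=1: vr[C=256/205 E=256/205] → run C
t=2: vr[E=256/205 F=256/205] → run E
t=3: vr[E=307968/162565 F=256/205] → run F
t=4: vr[E=307968/162565 F=15104/5371 G=307968/162565] → run E
t=5: vr[E=412928/162565 F=15104/5371 G=307968/162565] → run G
t=6: vr[E=412928/162565 F=15104/5371 G=14727424/4259203] → run E
t=7: vr[E=517888/162565 F=15104/5371 G=14727424/4259203] → run F
t=8: vr[E=517888/162565 F=117504/26855 G=14727424/4259203] → run E
t=9: vr[E=622848/162565 F=117504/26855 G=14727424/4259203] → run G
t=10: vr[E=622848/162565 F=117504/26855 G=106930432/21296015] → run E
t=11: vr[F=117504/26855 G=106930432/21296015] → run F
t=12: vr[F=159488/26855 G=106930432/21296015] → run G
t=13: vr[F=159488/26855 G=140223744/21296015] → run F
t=14: vr[F=201472/26855 G=140223744/21296015] → run G
t=15: vr[F=201472/26855 G=173517056/21296015] → run F
t=16: vr[F=243456/26855 G=173517056/21296015] → run G
t=17: vr[F=243456/26855 G=206810368/21296015] → run F
t=18: vr[F=57088/5371 G=206810368/21296015] → run G
t=19: vr[F=57088/5371 G=48020736/4259203] → run F
t=20: vr[F=327424/26855 G=48020736/4259203] → run G
t=21: vr[F=327424/26855] → run F
t=22: (idle)
t=23: (idle)
t=24: (idle)
t=25: (idle)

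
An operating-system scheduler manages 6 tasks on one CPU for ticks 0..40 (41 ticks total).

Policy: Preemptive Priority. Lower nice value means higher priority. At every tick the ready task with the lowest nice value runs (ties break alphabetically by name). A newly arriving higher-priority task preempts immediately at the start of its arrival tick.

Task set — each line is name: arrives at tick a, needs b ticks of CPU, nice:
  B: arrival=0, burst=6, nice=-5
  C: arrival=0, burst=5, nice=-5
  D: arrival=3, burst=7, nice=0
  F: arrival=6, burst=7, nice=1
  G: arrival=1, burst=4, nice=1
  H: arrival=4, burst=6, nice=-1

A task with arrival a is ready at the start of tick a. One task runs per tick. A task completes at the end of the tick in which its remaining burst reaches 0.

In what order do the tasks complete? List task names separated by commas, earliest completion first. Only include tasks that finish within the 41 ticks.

completion order = B, C, H, D, F, G

t=0: ready={B,C} → run B
t=1: ready={B,C,G} → run B
t=2: ready={B,C,G} → run B
t=3: ready={B,C,D,G} → run B
t=4: ready={B,C,D,G,H} → run B
t=5: ready={B,C,D,G,H} → run B
t=6: ready={C,D,F,G,H} → run C
t=7: ready={C,D,F,G,H} → run C
t=8: ready={C,D,F,G,H} → run C
t=9: ready={C,D,F,G,H} → run C
t=10: ready={C,D,F,G,H} → run C
t=11: ready={D,F,G,H} → run H
t=12: ready={D,F,G,H} → run H
t=13: ready={D,F,G,H} → run H
t=14: ready={D,F,G,H} → run H
t=15: ready={D,F,G,H} → run H
t=16: ready={D,F,G,H} → run H
t=17: ready={D,F,G} → run D
t=18: ready={D,F,G} → run D
t=19: ready={D,F,G} → run D
t=20: ready={D,F,G} → run D
t=21: ready={D,F,G} → run D
t=22: ready={D,F,G} → run D
t=23: ready={D,F,G} → run D
t=24: ready={F,G} → run F
t=25: ready={F,G} → run F
t=26: ready={F,G} → run F
t=27: ready={F,G} → run F
t=28: ready={F,G} → run F
t=29: ready={F,G} → run F
t=30: ready={F,G} → run F
t=31: ready={G} → run G
t=32: ready={G} → run G
t=33: ready={G} → run G
t=34: ready={G} → run G
t=35: (idle)
t=36: (idle)
t=37: (idle)
t=38: (idle)
t=39: (idle)
t=40: (idle)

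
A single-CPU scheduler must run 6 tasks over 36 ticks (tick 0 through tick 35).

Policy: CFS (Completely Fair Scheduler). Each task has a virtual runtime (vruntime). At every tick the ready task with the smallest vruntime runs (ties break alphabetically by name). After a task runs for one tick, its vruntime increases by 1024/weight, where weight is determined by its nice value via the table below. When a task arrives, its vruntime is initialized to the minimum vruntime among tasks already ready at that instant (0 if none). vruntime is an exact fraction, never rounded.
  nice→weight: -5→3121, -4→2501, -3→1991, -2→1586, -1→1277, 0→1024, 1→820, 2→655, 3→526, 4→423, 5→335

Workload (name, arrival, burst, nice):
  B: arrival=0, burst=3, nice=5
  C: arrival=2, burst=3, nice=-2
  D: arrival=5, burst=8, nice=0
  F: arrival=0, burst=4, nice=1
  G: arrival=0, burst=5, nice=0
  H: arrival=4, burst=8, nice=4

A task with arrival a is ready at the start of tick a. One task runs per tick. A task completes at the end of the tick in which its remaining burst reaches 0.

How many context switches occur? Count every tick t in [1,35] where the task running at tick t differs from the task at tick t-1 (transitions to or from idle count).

context switches = 26

t=0: vr[B=0 F=0 G=0] → run B
t=1: vr[B=1024/335 F=0 G=0] → run F
t=2: vr[B=1024/335 C=0 F=256/205 G=0] → run C
t=3: vr[B=1024/335 C=512/793 F=256/205 G=0] → run G
t=4: vr[B=1024/335 C=512/793 F=256/205 G=1 H=512/793] → run C
t=5: vr[B=1024/335 C=1024/793 D=512/793 F=256/205 G=1 H=512/793] → run D
t=6: vr[B=1024/335 C=1024/793 D=1305/793 F=256/205 G=1 H=512/793] → run H
t=7: vr[B=1024/335 C=1024/793 D=1305/793 F=256/205 G=1 H=1028608/335439] → run G
t=8: vr[B=1024/335 C=1024/793 D=1305/793 F=256/205 G=2 H=1028608/335439] → run F
t=9: vr[B=1024/335 C=1024/793 D=1305/793 F=512/205 G=2 H=1028608/335439] → run C
t=10: vr[B=1024/335 D=1305/793 F=512/205 G=2 H=1028608/335439] → run D
t=11: vr[B=1024/335 D=2098/793 F=512/205 G=2 H=1028608/335439] → run G
t=12: vr[B=1024/335 D=2098/793 F=512/205 G=3 H=1028608/335439] → run F
t=13: vr[B=1024/335 D=2098/793 F=768/205 G=3 H=1028608/335439] → run D
t=14: vr[B=1024/335 D=2891/793 F=768/205 G=3 H=1028608/335439] → run G
t=15: vr[B=1024/335 D=2891/793 F=768/205 G=4 H=1028608/335439] → run B
t=16: vr[B=2048/335 D=2891/793 F=768/205 G=4 H=1028608/335439] → run H
t=17: vr[B=2048/335 D=2891/793 F=768/205 G=4 H=1840640/335439] → run D
t=18: vr[B=2048/335 D=3684/793 F=768/205 G=4 H=1840640/335439] → run F
t=19: vr[B=2048/335 D=3684/793 G=4 H=1840640/335439] → run G
t=20: vr[B=2048/335 D=3684/793 H=1840640/335439] → run D
t=21: vr[B=2048/335 D=4477/793 H=1840640/335439] → run H
t=22: vr[B=2048/335 D=4477/793 H=884224/111813] → run D
t=23: vr[B=2048/335 D=5270/793 H=884224/111813] → run B
t=24: vr[D=5270/793 H=884224/111813] → run D
t=25: vr[D=6063/793 H=884224/111813] → run D
t=26: vr[H=884224/111813] → run H
t=27: vr[H=3464704/335439] → run H
t=28: vr[H=4276736/335439] → run H
t=29: vr[H=1696256/111813] → run H
t=30: vr[H=5900800/335439] → run H
t=31: (idle)
t=32: (idle)
t=33: (idle)
t=34: (idle)
t=35: (idle)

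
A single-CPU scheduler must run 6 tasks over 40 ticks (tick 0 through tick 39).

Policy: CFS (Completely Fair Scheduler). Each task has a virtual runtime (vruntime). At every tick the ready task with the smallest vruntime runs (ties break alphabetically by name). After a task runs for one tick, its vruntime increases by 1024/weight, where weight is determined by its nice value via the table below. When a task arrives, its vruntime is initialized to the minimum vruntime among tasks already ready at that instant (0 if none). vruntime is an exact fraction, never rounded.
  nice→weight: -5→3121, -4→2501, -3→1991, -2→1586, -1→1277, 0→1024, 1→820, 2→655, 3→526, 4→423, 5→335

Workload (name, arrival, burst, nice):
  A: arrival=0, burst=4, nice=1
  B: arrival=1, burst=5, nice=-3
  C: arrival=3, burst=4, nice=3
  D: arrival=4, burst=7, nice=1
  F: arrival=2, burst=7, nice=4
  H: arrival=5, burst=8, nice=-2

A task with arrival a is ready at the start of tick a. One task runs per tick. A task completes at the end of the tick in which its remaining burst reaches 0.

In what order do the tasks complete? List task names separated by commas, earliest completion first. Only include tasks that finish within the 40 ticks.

t=0: vr[A=0] → run A
t=1: vr[A=256/205 B=256/205] → run A
t=2: vr[A=512/205 B=256/205 F=256/205] → run B
t=3: vr[A=512/205 B=719616/408155 C=256/205 F=256/205] → run C
t=4: vr[A=512/205 B=719616/408155 C=172288/53915 D=256/205 F=256/205] → run D
t=5: vr[A=512/205 B=719616/408155 C=172288/53915 D=512/205 F=256/205 H=256/205] → run F
t=6: vr[A=512/205 B=719616/408155 C=172288/53915 D=512/205 F=318208/86715 H=256/205] → run H
t=7: vr[A=512/205 B=719616/408155 C=172288/53915 D=512/205 F=318208/86715 H=307968/162565] → run B
t=8: vr[A=512/205 B=929536/408155 C=172288/53915 D=512/205 F=318208/86715 H=307968/162565] → run H
t=9: vr[A=512/205 B=929536/408155 C=172288/53915 D=512/205 F=318208/86715 H=412928/162565] → run B
t=10: vr[A=512/205 B=1139456/408155 C=172288/53915 D=512/205 F=318208/86715 H=412928/162565] → run A
t=11: vr[A=768/205 B=1139456/408155 C=172288/53915 D=512/205 F=318208/86715 H=412928/162565] → run D
t=12: vr[A=768/205 B=1139456/408155 C=172288/53915 D=768/205 F=318208/86715 H=412928/162565] → run H
t=13: vr[A=768/205 B=1139456/408155 C=172288/53915 D=768/205 F=318208/86715 H=517888/162565] → run B
t=14: vr[A=768/205 B=1349376/408155 C=172288/53915 D=768/205 F=318208/86715 H=517888/162565] → run H
t=15: vr[A=768/205 B=1349376/408155 C=172288/53915 D=768/205 F=318208/86715 H=622848/162565] → run C
t=16: vr[A=768/205 B=1349376/408155 C=277248/53915 D=768/205 F=318208/86715 H=622848/162565] → run B
t=17: vr[A=768/205 C=277248/53915 D=768/205 F=318208/86715 H=622848/162565] → run F
t=18: vr[A=768/205 C=277248/53915 D=768/205 F=528128/86715 H=622848/162565] → run A
t=19: vr[C=277248/53915 D=768/205 F=528128/86715 H=622848/162565] → run D
t=20: vr[C=277248/53915 D=1024/205 F=528128/86715 H=622848/162565] → run H
t=21: vr[C=277248/53915 D=1024/205 F=528128/86715 H=727808/162565] → run H
t=22: vr[C=277248/53915 D=1024/205 F=528128/86715 H=832768/162565] → run D
t=23: vr[C=277248/53915 D=256/41 F=528128/86715 H=832768/162565] → run H
t=24: vr[C=277248/53915 D=256/41 F=528128/86715 H=937728/162565] → run C
t=25: vr[C=382208/53915 D=256/41 F=528128/86715 H=937728/162565] → run H
t=26: vr[C=382208/53915 D=256/41 F=528128/86715] → run F
t=27: vr[C=382208/53915 D=256/41 F=246016/28905] → run D
t=28: vr[C=382208/53915 D=1536/205 F=246016/28905] → run C
t=29: vr[D=1536/205 F=246016/28905] → run D
t=30: vr[D=1792/205 F=246016/28905] → run F
t=31: vr[D=1792/205 F=947968/86715] → run D
t=32: vr[F=947968/86715] → run F
t=33: vr[F=1157888/86715] → run F
t=34: vr[F=455936/28905] → run F
t=35: (idle)
t=36: (idle)
t=37: (idle)
t=38: (idle)
t=39: (idle)

completion order = B, A, H, C, D, F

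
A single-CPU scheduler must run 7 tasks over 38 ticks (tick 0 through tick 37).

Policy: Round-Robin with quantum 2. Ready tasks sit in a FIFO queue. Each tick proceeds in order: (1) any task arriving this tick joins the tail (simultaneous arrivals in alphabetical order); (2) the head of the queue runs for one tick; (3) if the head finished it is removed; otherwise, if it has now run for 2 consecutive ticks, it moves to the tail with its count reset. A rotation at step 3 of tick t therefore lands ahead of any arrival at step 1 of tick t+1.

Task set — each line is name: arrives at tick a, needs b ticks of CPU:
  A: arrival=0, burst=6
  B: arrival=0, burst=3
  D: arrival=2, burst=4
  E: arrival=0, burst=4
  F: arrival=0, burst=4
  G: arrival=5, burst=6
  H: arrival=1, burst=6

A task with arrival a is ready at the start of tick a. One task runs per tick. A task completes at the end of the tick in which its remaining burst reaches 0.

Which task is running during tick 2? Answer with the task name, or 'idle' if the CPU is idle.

running at tick 2 = B

t=0: queue=[A,B,E,F] q_used=0 → run A
t=1: queue=[A,B,E,F,H] q_used=1 → run A
t=2: queue=[B,E,F,H,A,D] q_used=0 → run B
t=3: queue=[B,E,F,H,A,D] q_used=1 → run B
t=4: queue=[E,F,H,A,D,B] q_used=0 → run E
t=5: queue=[E,F,H,A,D,B,G] q_used=1 → run E
t=6: queue=[F,H,A,D,B,G,E] q_used=0 → run F
t=7: queue=[F,H,A,D,B,G,E] q_used=1 → run F
t=8: queue=[H,A,D,B,G,E,F] q_used=0 → run H
t=9: queue=[H,A,D,B,G,E,F] q_used=1 → run H
t=10: queue=[A,D,B,G,E,F,H] q_used=0 → run A
t=11: queue=[A,D,B,G,E,F,H] q_used=1 → run A
t=12: queue=[D,B,G,E,F,H,A] q_used=0 → run D
t=13: queue=[D,B,G,E,F,H,A] q_used=1 → run D
t=14: queue=[B,G,E,F,H,A,D] q_used=0 → run B
t=15: queue=[G,E,F,H,A,D] q_used=0 → run G
t=16: queue=[G,E,F,H,A,D] q_used=1 → run G
t=17: queue=[E,F,H,A,D,G] q_used=0 → run E
t=18: queue=[E,F,H,A,D,G] q_used=1 → run E
t=19: queue=[F,H,A,D,G] q_used=0 → run F
t=20: queue=[F,H,A,D,G] q_used=1 → run F
t=21: queue=[H,A,D,G] q_used=0 → run H
t=22: queue=[H,A,D,G] q_used=1 → run H
t=23: queue=[A,D,G,H] q_used=0 → run A
t=24: queue=[A,D,G,H] q_used=1 → run A
t=25: queue=[D,G,H] q_used=0 → run D
t=26: queue=[D,G,H] q_used=1 → run D
t=27: queue=[G,H] q_used=0 → run G
t=28: queue=[G,H] q_used=1 → run G
t=29: queue=[H,G] q_used=0 → run H
t=30: queue=[H,G] q_used=1 → run H
t=31: queue=[G] q_used=0 → run G
t=32: queue=[G] q_used=1 → run G
t=33: (idle)
t=34: (idle)
t=35: (idle)
t=36: (idle)
t=37: (idle)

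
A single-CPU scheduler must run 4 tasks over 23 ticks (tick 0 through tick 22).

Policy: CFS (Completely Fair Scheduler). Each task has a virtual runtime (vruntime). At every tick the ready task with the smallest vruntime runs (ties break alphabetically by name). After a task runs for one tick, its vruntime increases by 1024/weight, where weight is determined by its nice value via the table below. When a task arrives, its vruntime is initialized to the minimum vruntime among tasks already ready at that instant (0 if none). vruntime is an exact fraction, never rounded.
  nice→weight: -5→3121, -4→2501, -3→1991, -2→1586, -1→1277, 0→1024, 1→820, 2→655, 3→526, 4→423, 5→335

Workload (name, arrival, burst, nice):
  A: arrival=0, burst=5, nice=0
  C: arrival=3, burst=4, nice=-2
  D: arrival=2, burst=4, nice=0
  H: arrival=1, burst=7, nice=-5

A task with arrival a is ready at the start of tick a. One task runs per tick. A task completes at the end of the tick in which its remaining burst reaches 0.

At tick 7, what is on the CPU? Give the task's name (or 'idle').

t=0: vr[A=0] → run A
t=1: vr[A=1 H=1] → run A
t=2: vr[A=2 D=1 H=1] → run D
t=3: vr[A=2 C=1 D=2 H=1] → run C
t=4: vr[A=2 C=1305/793 D=2 H=1] → run H
t=5: vr[A=2 C=1305/793 D=2 H=4145/3121] → run H
t=6: vr[A=2 C=1305/793 D=2 H=5169/3121] → run C
t=7: vr[A=2 C=1817/793 D=2 H=5169/3121] → run H
t=8: vr[A=2 C=1817/793 D=2 H=6193/3121] → run H
t=9: vr[A=2 C=1817/793 D=2 H=7217/3121] → run A
t=10: vr[A=3 C=1817/793 D=2 H=7217/3121] → run D
t=11: vr[A=3 C=1817/793 D=3 H=7217/3121] → run C
t=12: vr[A=3 C=2329/793 D=3 H=7217/3121] → run H
t=13: vr[A=3 C=2329/793 D=3 H=8241/3121] → run H
t=14: vr[A=3 C=2329/793 D=3 H=9265/3121] → run C
t=15: vr[A=3 D=3 H=9265/3121] → run H
t=16: vr[A=3 D=3] → run A
t=17: vr[A=4 D=3] → run D
t=18: vr[A=4 D=4] → run A
t=19: vr[D=4] → run D
t=20: (idle)
t=21: (idle)
t=22: (idle)

running at tick 7 = H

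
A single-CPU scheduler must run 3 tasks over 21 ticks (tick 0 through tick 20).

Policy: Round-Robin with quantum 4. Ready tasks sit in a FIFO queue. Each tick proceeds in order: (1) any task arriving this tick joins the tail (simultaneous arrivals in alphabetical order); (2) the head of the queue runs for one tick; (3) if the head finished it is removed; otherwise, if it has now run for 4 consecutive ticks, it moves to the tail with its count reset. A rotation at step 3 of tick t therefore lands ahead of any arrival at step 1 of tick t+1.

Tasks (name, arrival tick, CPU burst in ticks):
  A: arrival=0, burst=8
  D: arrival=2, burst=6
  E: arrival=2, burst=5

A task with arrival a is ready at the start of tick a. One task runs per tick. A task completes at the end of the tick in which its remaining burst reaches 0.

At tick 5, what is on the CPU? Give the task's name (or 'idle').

t=0: queue=[A] q_used=0 → run A
t=1: queue=[A] q_used=1 → run A
t=2: queue=[A,D,E] q_used=2 → run A
t=3: queue=[A,D,E] q_used=3 → run A
t=4: queue=[D,E,A] q_used=0 → run D
t=5: queue=[D,E,A] q_used=1 → run D
t=6: queue=[D,E,A] q_used=2 → run D
t=7: queue=[D,E,A] q_used=3 → run D
t=8: queue=[E,A,D] q_used=0 → run E
t=9: queue=[E,A,D] q_used=1 → run E
t=10: queue=[E,A,D] q_used=2 → run E
t=11: queue=[E,A,D] q_used=3 → run E
t=12: queue=[A,D,E] q_used=0 → run A
t=13: queue=[A,D,E] q_used=1 → run A
t=14: queue=[A,D,E] q_used=2 → run A
t=15: queue=[A,D,E] q_used=3 → run A
t=16: queue=[D,E] q_used=0 → run D
t=17: queue=[D,E] q_used=1 → run D
t=18: queue=[E] q_used=0 → run E
t=19: (idle)
t=20: (idle)

running at tick 5 = D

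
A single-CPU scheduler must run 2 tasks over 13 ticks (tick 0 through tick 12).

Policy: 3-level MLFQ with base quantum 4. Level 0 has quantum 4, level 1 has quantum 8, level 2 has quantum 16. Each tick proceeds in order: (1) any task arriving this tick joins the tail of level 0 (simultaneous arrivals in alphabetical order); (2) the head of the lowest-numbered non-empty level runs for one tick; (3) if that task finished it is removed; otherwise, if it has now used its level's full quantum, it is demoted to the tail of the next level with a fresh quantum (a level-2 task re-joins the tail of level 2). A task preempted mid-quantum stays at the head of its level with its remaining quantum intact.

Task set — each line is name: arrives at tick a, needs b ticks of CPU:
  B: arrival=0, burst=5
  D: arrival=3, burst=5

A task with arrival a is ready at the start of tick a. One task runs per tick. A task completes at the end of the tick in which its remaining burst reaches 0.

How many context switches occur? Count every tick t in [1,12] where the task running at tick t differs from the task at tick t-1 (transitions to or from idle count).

t=0: L0/L1/L2 = B/-/- → run B
t=1: L0/L1/L2 = B/-/- → run B
t=2: L0/L1/L2 = B/-/- → run B
t=3: L0/L1/L2 = BD/-/- → run B
t=4: L0/L1/L2 = D/B/- → run D
t=5: L0/L1/L2 = D/B/- → run D
t=6: L0/L1/L2 = D/B/- → run D
t=7: L0/L1/L2 = D/B/- → run D
t=8: L0/L1/L2 = -/BD/- → run B
t=9: L0/L1/L2 = -/D/- → run D
t=10: (idle)
t=11: (idle)
t=12: (idle)

context switches = 4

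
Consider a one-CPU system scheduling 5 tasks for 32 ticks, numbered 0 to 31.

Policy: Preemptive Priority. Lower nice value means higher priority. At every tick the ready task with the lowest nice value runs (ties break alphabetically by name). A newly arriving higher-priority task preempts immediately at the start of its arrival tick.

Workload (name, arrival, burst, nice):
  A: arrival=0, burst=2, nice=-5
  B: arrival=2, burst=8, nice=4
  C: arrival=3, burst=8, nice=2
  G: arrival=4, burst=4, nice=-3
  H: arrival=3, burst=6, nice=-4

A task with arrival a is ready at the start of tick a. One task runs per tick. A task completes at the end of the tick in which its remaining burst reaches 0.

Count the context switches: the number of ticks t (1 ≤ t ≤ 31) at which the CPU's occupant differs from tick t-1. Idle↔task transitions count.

t=0: ready={A} → run A
t=1: ready={A} → run A
t=2: ready={B} → run B
t=3: ready={B,C,H} → run H
t=4: ready={B,C,G,H} → run H
t=5: ready={B,C,G,H} → run H
t=6: ready={B,C,G,H} → run H
t=7: ready={B,C,G,H} → run H
t=8: ready={B,C,G,H} → run H
t=9: ready={B,C,G} → run G
t=10: ready={B,C,G} → run G
t=11: ready={B,C,G} → run G
t=12: ready={B,C,G} → run G
t=13: ready={B,C} → run C
t=14: ready={B,C} → run C
t=15: ready={B,C} → run C
t=16: ready={B,C} → run C
t=17: ready={B,C} → run C
t=18: ready={B,C} → run C
t=19: ready={B,C} → run C
t=20: ready={B,C} → run C
t=21: ready={B} → run B
t=22: ready={B} → run B
t=23: ready={B} → run B
t=24: ready={B} → run B
t=25: ready={B} → run B
t=26: ready={B} → run B
t=27: ready={B} → run B
t=28: (idle)
t=29: (idle)
t=30: (idle)
t=31: (idle)

context switches = 6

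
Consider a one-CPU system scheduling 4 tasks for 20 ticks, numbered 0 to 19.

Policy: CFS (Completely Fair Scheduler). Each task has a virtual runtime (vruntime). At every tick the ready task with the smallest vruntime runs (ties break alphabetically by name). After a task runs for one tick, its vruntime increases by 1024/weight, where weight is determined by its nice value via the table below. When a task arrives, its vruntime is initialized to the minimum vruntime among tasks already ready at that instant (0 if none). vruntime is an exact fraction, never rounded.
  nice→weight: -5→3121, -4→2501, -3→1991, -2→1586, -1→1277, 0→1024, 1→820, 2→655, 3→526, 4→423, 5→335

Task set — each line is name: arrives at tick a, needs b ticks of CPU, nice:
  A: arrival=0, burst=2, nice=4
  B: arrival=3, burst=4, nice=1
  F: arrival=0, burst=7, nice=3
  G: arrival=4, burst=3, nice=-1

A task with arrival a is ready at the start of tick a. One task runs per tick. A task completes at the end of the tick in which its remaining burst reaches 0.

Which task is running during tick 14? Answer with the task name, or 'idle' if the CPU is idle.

t=0: vr[A=0 F=0] → run A
t=1: vr[A=1024/423 F=0] → run F
t=2: vr[A=1024/423 F=512/263] → run F
t=3: vr[A=1024/423 B=1024/423 F=1024/263] → run A
t=4: vr[B=1024/423 F=1024/263 G=1024/423] → run B
t=5: vr[B=318208/86715 F=1024/263 G=1024/423] → run G
t=6: vr[B=318208/86715 F=1024/263 G=1740800/540171] → run G
t=7: vr[B=318208/86715 F=1024/263 G=2173952/540171] → run B
t=8: vr[B=426496/86715 F=1024/263 G=2173952/540171] → run F
t=9: vr[B=426496/86715 F=1536/263 G=2173952/540171] → run G
t=10: vr[B=426496/86715 F=1536/263] → run B
t=11: vr[B=534784/86715 F=1536/263] → run F
t=12: vr[B=534784/86715 F=2048/263] → run B
t=13: vr[F=2048/263] → run F
t=14: vr[F=2560/263] → run F
t=15: vr[F=3072/263] → run F
t=16: (idle)
t=17: (idle)
t=18: (idle)
t=19: (idle)

running at tick 14 = F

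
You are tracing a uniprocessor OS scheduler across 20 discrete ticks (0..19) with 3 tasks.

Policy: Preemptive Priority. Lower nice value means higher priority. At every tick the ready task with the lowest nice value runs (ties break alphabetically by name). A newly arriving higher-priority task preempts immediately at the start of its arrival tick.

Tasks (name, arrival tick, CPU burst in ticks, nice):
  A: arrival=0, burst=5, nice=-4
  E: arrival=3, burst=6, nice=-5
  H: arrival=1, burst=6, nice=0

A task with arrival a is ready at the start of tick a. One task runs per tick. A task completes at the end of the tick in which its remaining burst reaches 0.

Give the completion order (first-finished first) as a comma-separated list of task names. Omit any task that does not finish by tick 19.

completion order = E, A, H

t=0: ready={A} → run A
t=1: ready={A,H} → run A
t=2: ready={A,H} → run A
t=3: ready={A,E,H} → run E
t=4: ready={A,E,H} → run E
t=5: ready={A,E,H} → run E
t=6: ready={A,E,H} → run E
t=7: ready={A,E,H} → run E
t=8: ready={A,E,H} → run E
t=9: ready={A,H} → run A
t=10: ready={A,H} → run A
t=11: ready={H} → run H
t=12: ready={H} → run H
t=13: ready={H} → run H
t=14: ready={H} → run H
t=15: ready={H} → run H
t=16: ready={H} → run H
t=17: (idle)
t=18: (idle)
t=19: (idle)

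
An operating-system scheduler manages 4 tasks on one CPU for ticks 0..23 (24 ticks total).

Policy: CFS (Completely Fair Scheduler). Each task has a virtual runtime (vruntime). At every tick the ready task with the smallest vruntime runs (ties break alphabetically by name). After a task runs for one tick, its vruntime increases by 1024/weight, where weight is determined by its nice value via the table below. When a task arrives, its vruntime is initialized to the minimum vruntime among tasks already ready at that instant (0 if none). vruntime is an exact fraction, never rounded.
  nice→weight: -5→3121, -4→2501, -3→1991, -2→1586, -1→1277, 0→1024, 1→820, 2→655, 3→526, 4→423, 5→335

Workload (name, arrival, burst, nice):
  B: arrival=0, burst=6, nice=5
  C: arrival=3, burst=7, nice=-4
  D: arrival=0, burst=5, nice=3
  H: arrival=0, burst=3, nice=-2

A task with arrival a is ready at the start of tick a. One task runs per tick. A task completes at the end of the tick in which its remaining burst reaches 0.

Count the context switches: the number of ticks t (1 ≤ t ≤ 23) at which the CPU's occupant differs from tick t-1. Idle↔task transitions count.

context switches = 16

t=0: vr[B=0 D=0 H=0] → run B
t=1: vr[B=1024/335 D=0 H=0] → run D
t=2: vr[B=1024/335 D=512/263 H=0] → run H
t=3: vr[B=1024/335 C=512/793 D=512/263 H=512/793] → run C
t=4: vr[B=1024/335 C=34304/32513 D=512/263 H=512/793] → run H
t=5: vr[B=1024/335 C=34304/32513 D=512/263 H=1024/793] → run C
t=6: vr[B=1024/335 C=47616/32513 D=512/263 H=1024/793] → run H
t=7: vr[B=1024/335 C=47616/32513 D=512/263] → run C
t=8: vr[B=1024/335 C=60928/32513 D=512/263] → run C
t=9: vr[B=1024/335 C=74240/32513 D=512/263] → run D
t=10: vr[B=1024/335 C=74240/32513 D=1024/263] → run C
t=11: vr[B=1024/335 C=87552/32513 D=1024/263] → run C
t=12: vr[B=1024/335 C=100864/32513 D=1024/263] → run B
t=13: vr[B=2048/335 C=100864/32513 D=1024/263] → run C
t=14: vr[B=2048/335 D=1024/263] → run D
t=15: vr[B=2048/335 D=1536/263] → run D
t=16: vr[B=2048/335 D=2048/263] → run B
t=17: vr[B=3072/335 D=2048/263] → run D
t=18: vr[B=3072/335] → run B
t=19: vr[B=4096/335] → run B
t=20: vr[B=1024/67] → run B
t=21: (idle)
t=22: (idle)
t=23: (idle)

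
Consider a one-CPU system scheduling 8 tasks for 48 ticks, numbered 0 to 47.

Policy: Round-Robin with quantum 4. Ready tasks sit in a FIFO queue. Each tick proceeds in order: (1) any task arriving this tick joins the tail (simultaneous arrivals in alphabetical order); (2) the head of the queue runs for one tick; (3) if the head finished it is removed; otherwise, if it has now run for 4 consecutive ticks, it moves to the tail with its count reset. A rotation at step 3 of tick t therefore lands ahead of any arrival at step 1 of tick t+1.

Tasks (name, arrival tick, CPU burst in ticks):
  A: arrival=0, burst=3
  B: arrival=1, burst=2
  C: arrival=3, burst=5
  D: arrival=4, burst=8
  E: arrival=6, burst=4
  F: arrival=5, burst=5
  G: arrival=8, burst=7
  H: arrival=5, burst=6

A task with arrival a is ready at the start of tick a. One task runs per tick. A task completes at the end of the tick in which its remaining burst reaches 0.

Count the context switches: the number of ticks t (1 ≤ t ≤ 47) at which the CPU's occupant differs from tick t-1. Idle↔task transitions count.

context switches = 13

t=0: queue=[A] q_used=0 → run A
t=1: queue=[A,B] q_used=1 → run A
t=2: queue=[A,B] q_used=2 → run A
t=3: queue=[B,C] q_used=0 → run B
t=4: queue=[B,C,D] q_used=1 → run B
t=5: queue=[C,D,F,H] q_used=0 → run C
t=6: queue=[C,D,F,H,E] q_used=1 → run C
t=7: queue=[C,D,F,H,E] q_used=2 → run C
t=8: queue=[C,D,F,H,E,G] q_used=3 → run C
t=9: queue=[D,F,H,E,G,C] q_used=0 → run D
t=10: queue=[D,F,H,E,G,C] q_used=1 → run D
t=11: queue=[D,F,H,E,G,C] q_used=2 → run D
t=12: queue=[D,F,H,E,G,C] q_used=3 → run D
t=13: queue=[F,H,E,G,C,D] q_used=0 → run F
t=14: queue=[F,H,E,G,C,D] q_used=1 → run F
t=15: queue=[F,H,E,G,C,D] q_used=2 → run F
t=16: queue=[F,H,E,G,C,D] q_used=3 → run F
t=17: queue=[H,E,G,C,D,F] q_used=0 → run H
t=18: queue=[H,E,G,C,D,F] q_used=1 → run H
t=19: queue=[H,E,G,C,D,F] q_used=2 → run H
t=20: queue=[H,E,G,C,D,F] q_used=3 → run H
t=21: queue=[E,G,C,D,F,H] q_used=0 → run E
t=22: queue=[E,G,C,D,F,H] q_used=1 → run E
t=23: queue=[E,G,C,D,F,H] q_used=2 → run E
t=24: queue=[E,G,C,D,F,H] q_used=3 → run E
t=25: queue=[G,C,D,F,H] q_used=0 → run G
t=26: queue=[G,C,D,F,H] q_used=1 → run G
t=27: queue=[G,C,D,F,H] q_used=2 → run G
t=28: queue=[G,C,D,F,H] q_used=3 → run G
t=29: queue=[C,D,F,H,G] q_used=0 → run C
t=30: queue=[D,F,H,G] q_used=0 → run D
t=31: queue=[D,F,H,G] q_used=1 → run D
t=32: queue=[D,F,H,G] q_used=2 → run D
t=33: queue=[D,F,H,G] q_used=3 → run D
t=34: queue=[F,H,G] q_used=0 → run F
t=35: queue=[H,G] q_used=0 → run H
t=36: queue=[H,G] q_used=1 → run H
t=37: queue=[G] q_used=0 → run G
t=38: queue=[G] q_used=1 → run G
t=39: queue=[G] q_used=2 → run G
t=40: (idle)
t=41: (idle)
t=42: (idle)
t=43: (idle)
t=44: (idle)
t=45: (idle)
t=46: (idle)
t=47: (idle)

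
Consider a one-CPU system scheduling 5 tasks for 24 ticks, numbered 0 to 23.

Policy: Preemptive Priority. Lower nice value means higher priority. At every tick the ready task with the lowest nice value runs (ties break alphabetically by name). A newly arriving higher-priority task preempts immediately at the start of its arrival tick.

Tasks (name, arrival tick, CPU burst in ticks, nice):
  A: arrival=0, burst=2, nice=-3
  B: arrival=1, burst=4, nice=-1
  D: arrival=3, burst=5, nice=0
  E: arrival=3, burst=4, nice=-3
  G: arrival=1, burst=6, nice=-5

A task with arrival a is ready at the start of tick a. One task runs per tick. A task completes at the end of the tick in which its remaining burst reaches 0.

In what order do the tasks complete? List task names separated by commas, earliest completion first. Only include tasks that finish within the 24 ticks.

t=0: ready={A} → run A
t=1: ready={A,B,G} → run G
t=2: ready={A,B,G} → run G
t=3: ready={A,B,D,E,G} → run G
t=4: ready={A,B,D,E,G} → run G
t=5: ready={A,B,D,E,G} → run G
t=6: ready={A,B,D,E,G} → run G
t=7: ready={A,B,D,E} → run A
t=8: ready={B,D,E} → run E
t=9: ready={B,D,E} → run E
t=10: ready={B,D,E} → run E
t=11: ready={B,D,E} → run E
t=12: ready={B,D} → run B
t=13: ready={B,D} → run B
t=14: ready={B,D} → run B
t=15: ready={B,D} → run B
t=16: ready={D} → run D
t=17: ready={D} → run D
t=18: ready={D} → run D
t=19: ready={D} → run D
t=20: ready={D} → run D
t=21: (idle)
t=22: (idle)
t=23: (idle)

completion order = G, A, E, B, D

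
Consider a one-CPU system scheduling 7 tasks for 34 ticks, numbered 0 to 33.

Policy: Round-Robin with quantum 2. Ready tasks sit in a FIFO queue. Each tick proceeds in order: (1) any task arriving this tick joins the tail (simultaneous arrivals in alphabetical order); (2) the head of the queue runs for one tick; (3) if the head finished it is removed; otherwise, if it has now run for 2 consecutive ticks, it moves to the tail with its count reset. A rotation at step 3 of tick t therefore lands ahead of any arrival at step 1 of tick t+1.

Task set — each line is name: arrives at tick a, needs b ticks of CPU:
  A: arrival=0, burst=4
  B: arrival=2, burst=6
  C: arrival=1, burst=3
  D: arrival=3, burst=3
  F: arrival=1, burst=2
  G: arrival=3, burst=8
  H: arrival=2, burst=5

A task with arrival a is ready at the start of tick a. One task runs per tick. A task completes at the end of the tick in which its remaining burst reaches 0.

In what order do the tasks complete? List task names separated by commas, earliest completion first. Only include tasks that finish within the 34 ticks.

t=0: queue=[A] q_used=0 → run A
t=1: queue=[A,C,F] q_used=1 → run A
t=2: queue=[C,F,A,B,H] q_used=0 → run C
t=3: queue=[C,F,A,B,H,D,G] q_used=1 → run C
t=4: queue=[F,A,B,H,D,G,C] q_used=0 → run F
t=5: queue=[F,A,B,H,D,G,C] q_used=1 → run F
t=6: queue=[A,B,H,D,G,C] q_used=0 → run A
t=7: queue=[A,B,H,D,G,C] q_used=1 → run A
t=8: queue=[B,H,D,G,C] q_used=0 → run B
t=9: queue=[B,H,D,G,C] q_used=1 → run B
t=10: queue=[H,D,G,C,B] q_used=0 → run H
t=11: queue=[H,D,G,C,B] q_used=1 → run H
t=12: queue=[D,G,C,B,H] q_used=0 → run D
t=13: queue=[D,G,C,B,H] q_used=1 → run D
t=14: queue=[G,C,B,H,D] q_used=0 → run G
t=15: queue=[G,C,B,H,D] q_used=1 → run G
t=16: queue=[C,B,H,D,G] q_used=0 → run C
t=17: queue=[B,H,D,G] q_used=0 → run B
t=18: queue=[B,H,D,G] q_used=1 → run B
t=19: queue=[H,D,G,B] q_used=0 → run H
t=20: queue=[H,D,G,B] q_used=1 → run H
t=21: queue=[D,G,B,H] q_used=0 → run D
t=22: queue=[G,B,H] q_used=0 → run G
t=23: queue=[G,B,H] q_used=1 → run G
t=24: queue=[B,H,G] q_used=0 → run B
t=25: queue=[B,H,G] q_used=1 → run B
t=26: queue=[H,G] q_used=0 → run H
t=27: queue=[G] q_used=0 → run G
t=28: queue=[G] q_used=1 → run G
t=29: queue=[G] q_used=0 → run G
t=30: queue=[G] q_used=1 → run G
t=31: (idle)
t=32: (idle)
t=33: (idle)

completion order = F, A, C, D, B, H, G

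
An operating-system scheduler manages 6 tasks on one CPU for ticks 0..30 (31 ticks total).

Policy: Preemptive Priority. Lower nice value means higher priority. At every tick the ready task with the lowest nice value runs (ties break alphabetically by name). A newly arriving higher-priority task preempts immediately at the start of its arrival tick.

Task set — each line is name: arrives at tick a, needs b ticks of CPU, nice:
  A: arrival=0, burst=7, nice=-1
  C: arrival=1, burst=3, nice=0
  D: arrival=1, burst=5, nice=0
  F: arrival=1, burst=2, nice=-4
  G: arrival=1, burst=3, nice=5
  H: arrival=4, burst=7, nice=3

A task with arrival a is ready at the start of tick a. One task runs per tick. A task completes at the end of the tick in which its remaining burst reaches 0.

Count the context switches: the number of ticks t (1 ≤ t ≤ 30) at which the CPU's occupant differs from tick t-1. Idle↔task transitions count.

t=0: ready={A} → run A
t=1: ready={A,C,D,F,G} → run F
t=2: ready={A,C,D,F,G} → run F
t=3: ready={A,C,D,G} → run A
t=4: ready={A,C,D,G,H} → run A
t=5: ready={A,C,D,G,H} → run A
t=6: ready={A,C,D,G,H} → run A
t=7: ready={A,C,D,G,H} → run A
t=8: ready={A,C,D,G,H} → run A
t=9: ready={C,D,G,H} → run C
t=10: ready={C,D,G,H} → run C
t=11: ready={C,D,G,H} → run C
t=12: ready={D,G,H} → run D
t=13: ready={D,G,H} → run D
t=14: ready={D,G,H} → run D
t=15: ready={D,G,H} → run D
t=16: ready={D,G,H} → run D
t=17: ready={G,H} → run H
t=18: ready={G,H} → run H
t=19: ready={G,H} → run H
t=20: ready={G,H} → run H
t=21: ready={G,H} → run H
t=22: ready={G,H} → run H
t=23: ready={G,H} → run H
t=24: ready={G} → run G
t=25: ready={G} → run G
t=26: ready={G} → run G
t=27: (idle)
t=28: (idle)
t=29: (idle)
t=30: (idle)

context switches = 7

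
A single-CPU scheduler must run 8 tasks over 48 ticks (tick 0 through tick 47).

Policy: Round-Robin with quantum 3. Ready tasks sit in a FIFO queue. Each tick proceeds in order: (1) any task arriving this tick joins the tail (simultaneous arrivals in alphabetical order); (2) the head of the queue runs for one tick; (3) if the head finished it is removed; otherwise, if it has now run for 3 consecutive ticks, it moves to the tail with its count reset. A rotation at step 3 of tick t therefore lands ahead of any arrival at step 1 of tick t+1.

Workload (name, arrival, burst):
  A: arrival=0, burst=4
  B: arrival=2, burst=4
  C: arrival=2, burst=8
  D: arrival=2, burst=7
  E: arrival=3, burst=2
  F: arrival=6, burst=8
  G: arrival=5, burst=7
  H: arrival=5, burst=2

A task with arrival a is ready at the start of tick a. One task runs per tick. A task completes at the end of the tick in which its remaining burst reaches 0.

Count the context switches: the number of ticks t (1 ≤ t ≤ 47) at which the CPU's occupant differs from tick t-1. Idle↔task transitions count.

t=0: queue=[A] q_used=0 → run A
t=1: queue=[A] q_used=1 → run A
t=2: queue=[A,B,C,D] q_used=2 → run A
t=3: queue=[B,C,D,A,E] q_used=0 → run B
t=4: queue=[B,C,D,A,E] q_used=1 → run B
t=5: queue=[B,C,D,A,E,G,H] q_used=2 → run B
t=6: queue=[C,D,A,E,G,H,B,F] q_used=0 → run C
t=7: queue=[C,D,A,E,G,H,B,F] q_used=1 → run C
t=8: queue=[C,D,A,E,G,H,B,F] q_used=2 → run C
t=9: queue=[D,A,E,G,H,B,F,C] q_used=0 → run D
t=10: queue=[D,A,E,G,H,B,F,C] q_used=1 → run D
t=11: queue=[D,A,E,G,H,B,F,C] q_used=2 → run D
t=12: queue=[A,E,G,H,B,F,C,D] q_used=0 → run A
t=13: queue=[E,G,H,B,F,C,D] q_used=0 → run E
t=14: queue=[E,G,H,B,F,C,D] q_used=1 → run E
t=15: queue=[G,H,B,F,C,D] q_used=0 → run G
t=16: queue=[G,H,B,F,C,D] q_used=1 → run G
t=17: queue=[G,H,B,F,C,D] q_used=2 → run G
t=18: queue=[H,B,F,C,D,G] q_used=0 → run H
t=19: queue=[H,B,F,C,D,G] q_used=1 → run H
t=20: queue=[B,F,C,D,G] q_used=0 → run B
t=21: queue=[F,C,D,G] q_used=0 → run F
t=22: queue=[F,C,D,G] q_used=1 → run F
t=23: queue=[F,C,D,G] q_used=2 → run F
t=24: queue=[C,D,G,F] q_used=0 → run C
t=25: queue=[C,D,G,F] q_used=1 → run C
t=26: queue=[C,D,G,F] q_used=2 → run C
t=27: queue=[D,G,F,C] q_used=0 → run D
t=28: queue=[D,G,F,C] q_used=1 → run D
t=29: queue=[D,G,F,C] q_used=2 → run D
t=30: queue=[G,F,C,D] q_used=0 → run G
t=31: queue=[G,F,C,D] q_used=1 → run G
t=32: queue=[G,F,C,D] q_used=2 → run G
t=33: queue=[F,C,D,G] q_used=0 → run F
t=34: queue=[F,C,D,G] q_used=1 → run F
t=35: queue=[F,C,D,G] q_used=2 → run F
t=36: queue=[C,D,G,F] q_used=0 → run C
t=37: queue=[C,D,G,F] q_used=1 → run C
t=38: queue=[D,G,F] q_used=0 → run D
t=39: queue=[G,F] q_used=0 → run G
t=40: queue=[F] q_used=0 → run F
t=41: queue=[F] q_used=1 → run F
t=42: (idle)
t=43: (idle)
t=44: (idle)
t=45: (idle)
t=46: (idle)
t=47: (idle)

context switches = 18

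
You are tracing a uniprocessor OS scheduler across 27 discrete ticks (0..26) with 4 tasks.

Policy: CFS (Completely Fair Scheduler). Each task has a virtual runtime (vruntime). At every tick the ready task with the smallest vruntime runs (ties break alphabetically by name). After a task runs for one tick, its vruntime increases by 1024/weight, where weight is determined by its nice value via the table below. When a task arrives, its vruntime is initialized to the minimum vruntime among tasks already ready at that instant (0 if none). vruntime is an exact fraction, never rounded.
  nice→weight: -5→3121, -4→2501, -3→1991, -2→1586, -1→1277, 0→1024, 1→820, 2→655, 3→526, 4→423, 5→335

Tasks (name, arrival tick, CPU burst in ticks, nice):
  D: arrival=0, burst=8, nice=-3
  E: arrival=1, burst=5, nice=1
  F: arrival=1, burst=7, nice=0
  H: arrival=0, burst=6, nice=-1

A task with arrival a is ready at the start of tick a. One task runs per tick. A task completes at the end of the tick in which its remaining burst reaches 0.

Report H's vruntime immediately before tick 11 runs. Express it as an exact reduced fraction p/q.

t=0: vr[D=0 H=0] → run D
t=1: vr[D=1024/1991 E=0 F=0 H=0] → run E
t=2: vr[D=1024/1991 E=256/205 F=0 H=0] → run F
t=3: vr[D=1024/1991 E=256/205 F=1 H=0] → run H
t=4: vr[D=1024/1991 E=256/205 F=1 H=1024/1277] → run D
t=5: vr[D=2048/1991 E=256/205 F=1 H=1024/1277] → run H
t=6: vr[D=2048/1991 E=256/205 F=1 H=2048/1277] → run F
t=7: vr[D=2048/1991 E=256/205 F=2 H=2048/1277] → run D
t=8: vr[D=3072/1991 E=256/205 F=2 H=2048/1277] → run E
t=9: vr[D=3072/1991 E=512/205 F=2 H=2048/1277] → run D
t=10: vr[D=4096/1991 E=512/205 F=2 H=2048/1277] → run H
t=11: vr[D=4096/1991 E=512/205 F=2 H=3072/1277] → run F
t=12: vr[D=4096/1991 E=512/205 F=3 H=3072/1277] → run D
t=13: vr[D=5120/1991 E=512/205 F=3 H=3072/1277] → run H
t=14: vr[D=5120/1991 E=512/205 F=3 H=4096/1277] → run E
t=15: vr[D=5120/1991 E=768/205 F=3 H=4096/1277] → run D
t=16: vr[D=6144/1991 E=768/205 F=3 H=4096/1277] → run F
t=17: vr[D=6144/1991 E=768/205 F=4 H=4096/1277] → run D
t=18: vr[D=7168/1991 E=768/205 F=4 H=4096/1277] → run H
t=19: vr[D=7168/1991 E=768/205 F=4 H=5120/1277] → run D
t=20: vr[E=768/205 F=4 H=5120/1277] → run E
t=21: vr[E=1024/205 F=4 H=5120/1277] → run F
t=22: vr[E=1024/205 F=5 H=5120/1277] → run H
t=23: vr[E=1024/205 F=5] → run E
t=24: vr[F=5] → run F
t=25: vr[F=6] → run F
t=26: (idle)

vruntime(H, start of tick 11) = 3072/1277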